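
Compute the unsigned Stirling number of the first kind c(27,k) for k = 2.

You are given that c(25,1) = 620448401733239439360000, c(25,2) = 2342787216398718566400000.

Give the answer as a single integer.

@26  (26,1):620448401733239439360000·25+0→15511210043330985984000000, (26,2):2342787216398718566400000·25+620448401733239439360000→59190128811701203599360000
@27  (27,2):59190128811701203599360000·26+15511210043330985984000000→1554454559147562279567360000
Read c(27,2) = 1554454559147562279567360000.

1554454559147562279567360000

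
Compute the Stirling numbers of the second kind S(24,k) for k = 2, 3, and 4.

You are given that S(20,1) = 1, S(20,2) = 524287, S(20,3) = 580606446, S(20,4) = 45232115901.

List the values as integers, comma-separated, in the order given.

row 21: T[21][1]=1·1+0=1  T[21][2]=2·524287+1=1048575  T[21][3]=3·580606446+524287=1742343625  T[21][4]=4·45232115901+580606446=181509070050
row 22: T[22][1]=1·1+0=1  T[22][2]=2·1048575+1=2097151  T[22][3]=3·1742343625+1048575=5228079450  T[22][4]=4·181509070050+1742343625=727778623825
row 23: T[23][1]=1·1+0=1  T[23][2]=2·2097151+1=4194303  T[23][3]=3·5228079450+2097151=15686335501  T[23][4]=4·727778623825+5228079450=2916342574750
row 24: T[24][2]=2·4194303+1=8388607  T[24][3]=3·15686335501+4194303=47063200806  T[24][4]=4·2916342574750+15686335501=11681056634501
Read S(24,2) = 8388607, S(24,3) = 47063200806, S(24,4) = 11681056634501.

8388607, 47063200806, 11681056634501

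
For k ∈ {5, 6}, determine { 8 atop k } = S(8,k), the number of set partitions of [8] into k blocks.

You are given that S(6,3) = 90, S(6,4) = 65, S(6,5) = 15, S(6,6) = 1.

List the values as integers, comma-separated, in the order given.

1050, 266

[7] T[7,4]:4*65+90=350 · T[7,5]:5*15+65=140 · T[7,6]:6*1+15=21
[8] T[8,5]:5*140+350=1050 · T[8,6]:6*21+140=266
Read S(8,5) = 1050, S(8,6) = 266.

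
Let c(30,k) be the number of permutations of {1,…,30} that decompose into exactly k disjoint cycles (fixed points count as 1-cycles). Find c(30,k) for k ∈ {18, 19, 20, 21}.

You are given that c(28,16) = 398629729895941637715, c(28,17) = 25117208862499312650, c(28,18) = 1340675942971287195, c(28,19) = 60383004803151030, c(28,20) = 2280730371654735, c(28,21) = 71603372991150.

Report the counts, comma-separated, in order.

[29] T[29,17]:28*25117208862499312650+398629729895941637715=1101911578045922391915 · T[29,18]:28*1340675942971287195+25117208862499312650=62656135265695354110 · T[29,19]:28*60383004803151030+1340675942971287195=3031400077459516035 · T[29,20]:28*2280730371654735+60383004803151030=124243455209483610 · T[29,21]:28*71603372991150+2280730371654735=4285624815406935
[30] T[30,18]:29*62656135265695354110+1101911578045922391915=2918939500751087661105 · T[30,19]:29*3031400077459516035+62656135265695354110=150566737512021319125 · T[30,20]:29*124243455209483610+3031400077459516035=6634460278534540725 · T[30,21]:29*4285624815406935+124243455209483610=248526574856284725
Read c(30,18) = 2918939500751087661105, c(30,19) = 150566737512021319125, c(30,20) = 6634460278534540725, c(30,21) = 248526574856284725.

2918939500751087661105, 150566737512021319125, 6634460278534540725, 248526574856284725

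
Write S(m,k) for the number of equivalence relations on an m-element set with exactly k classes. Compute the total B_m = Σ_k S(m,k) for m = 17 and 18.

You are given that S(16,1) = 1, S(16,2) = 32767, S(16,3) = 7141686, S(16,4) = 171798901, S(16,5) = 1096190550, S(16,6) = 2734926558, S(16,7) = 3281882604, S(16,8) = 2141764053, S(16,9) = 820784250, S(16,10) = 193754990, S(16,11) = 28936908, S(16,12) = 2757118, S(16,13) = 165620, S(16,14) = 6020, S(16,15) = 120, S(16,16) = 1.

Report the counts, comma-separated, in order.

82864869804, 682076806159

i=17: T(17,1)=0+1·1=1 | T(17,2)=1+2·32767=65535 | T(17,3)=32767+3·7141686=21457825 | T(17,4)=7141686+4·171798901=694337290 | T(17,5)=171798901+5·1096190550=5652751651 | T(17,6)=1096190550+6·2734926558=17505749898 | T(17,7)=2734926558+7·3281882604=25708104786 | T(17,8)=3281882604+8·2141764053=20415995028 | T(17,9)=2141764053+9·820784250=9528822303 | T(17,10)=820784250+10·193754990=2758334150 | T(17,11)=193754990+11·28936908=512060978 | T(17,12)=28936908+12·2757118=62022324 | T(17,13)=2757118+13·165620=4910178 | T(17,14)=165620+14·6020=249900 | T(17,15)=6020+15·120=7820 | T(17,16)=120+16·1=136 | T(17,17)=1+17·0=1
i=18: T(18,1)=0+1·1=1 | T(18,2)=1+2·65535=131071 | T(18,3)=65535+3·21457825=64439010 | T(18,4)=21457825+4·694337290=2798806985 | T(18,5)=694337290+5·5652751651=28958095545 | T(18,6)=5652751651+6·17505749898=110687251039 | T(18,7)=17505749898+7·25708104786=197462483400 | T(18,8)=25708104786+8·20415995028=189036065010 | T(18,9)=20415995028+9·9528822303=106175395755 | T(18,10)=9528822303+10·2758334150=37112163803 | T(18,11)=2758334150+11·512060978=8391004908 | T(18,12)=512060978+12·62022324=1256328866 | T(18,13)=62022324+13·4910178=125854638 | T(18,14)=4910178+14·249900=8408778 | T(18,15)=249900+15·7820=367200 | T(18,16)=7820+16·136=9996 | T(18,17)=136+17·1=153 | T(18,18)=1+18·0=1
B_17 = ΣS(17,k) = 1+65535+21457825+694337290+5652751651+17505749898+25708104786+20415995028+9528822303+2758334150+512060978+62022324+4910178+249900+7820+136+1 = 82864869804
B_18 = ΣS(18,k) = 1+131071+64439010+2798806985+28958095545+110687251039+197462483400+189036065010+106175395755+37112163803+8391004908+1256328866+125854638+8408778+367200+9996+153+1 = 682076806159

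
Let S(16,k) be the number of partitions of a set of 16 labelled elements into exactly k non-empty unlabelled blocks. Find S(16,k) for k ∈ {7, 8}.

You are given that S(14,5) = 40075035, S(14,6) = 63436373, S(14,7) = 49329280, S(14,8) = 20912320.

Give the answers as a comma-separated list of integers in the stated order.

3281882604, 2141764053

@15  (15,6):63436373·6+40075035→420693273, (15,7):49329280·7+63436373→408741333, (15,8):20912320·8+49329280→216627840
@16  (16,7):408741333·7+420693273→3281882604, (16,8):216627840·8+408741333→2141764053
Read S(16,7) = 3281882604, S(16,8) = 2141764053.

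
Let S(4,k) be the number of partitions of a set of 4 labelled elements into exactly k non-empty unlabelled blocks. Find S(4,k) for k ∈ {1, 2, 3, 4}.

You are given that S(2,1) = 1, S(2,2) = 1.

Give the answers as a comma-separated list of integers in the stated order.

[3] T[3,1]:1*1+0=1 · T[3,2]:2*1+1=3 · T[3,3]:3*0+1=1
[4] T[4,1]:1*1+0=1 · T[4,2]:2*3+1=7 · T[4,3]:3*1+3=6 · T[4,4]:4*0+1=1
Read S(4,1) = 1, S(4,2) = 7, S(4,3) = 6, S(4,4) = 1.

1, 7, 6, 1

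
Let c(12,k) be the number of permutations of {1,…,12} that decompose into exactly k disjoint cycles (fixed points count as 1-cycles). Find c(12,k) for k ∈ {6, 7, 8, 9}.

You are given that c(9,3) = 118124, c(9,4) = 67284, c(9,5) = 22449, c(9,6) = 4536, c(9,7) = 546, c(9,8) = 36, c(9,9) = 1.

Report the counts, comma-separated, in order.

@10  (10,4):67284·9+118124→723680, (10,5):22449·9+67284→269325, (10,6):4536·9+22449→63273, (10,7):546·9+4536→9450, (10,8):36·9+546→870, (10,9):1·9+36→45
@11  (11,5):269325·10+723680→3416930, (11,6):63273·10+269325→902055, (11,7):9450·10+63273→157773, (11,8):870·10+9450→18150, (11,9):45·10+870→1320
@12  (12,6):902055·11+3416930→13339535, (12,7):157773·11+902055→2637558, (12,8):18150·11+157773→357423, (12,9):1320·11+18150→32670
Read c(12,6) = 13339535, c(12,7) = 2637558, c(12,8) = 357423, c(12,9) = 32670.

13339535, 2637558, 357423, 32670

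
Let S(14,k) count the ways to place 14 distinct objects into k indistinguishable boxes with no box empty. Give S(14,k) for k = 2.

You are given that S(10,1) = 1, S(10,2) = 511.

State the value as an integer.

row 11: T[11][1]=1·1+0=1  T[11][2]=2·511+1=1023
row 12: T[12][1]=1·1+0=1  T[12][2]=2·1023+1=2047
row 13: T[13][1]=1·1+0=1  T[13][2]=2·2047+1=4095
row 14: T[14][2]=2·4095+1=8191
Read S(14,2) = 8191.

8191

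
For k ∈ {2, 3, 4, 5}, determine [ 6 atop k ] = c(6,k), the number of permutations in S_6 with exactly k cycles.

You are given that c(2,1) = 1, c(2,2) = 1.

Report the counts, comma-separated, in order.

row 3: T[3][1]=2·1+0=2  T[3][2]=2·1+1=3  T[3][3]=2·0+1=1
row 4: T[4][1]=3·2+0=6  T[4][2]=3·3+2=11  T[4][3]=3·1+3=6  T[4][4]=3·0+1=1
row 5: T[5][1]=4·6+0=24  T[5][2]=4·11+6=50  T[5][3]=4·6+11=35  T[5][4]=4·1+6=10  T[5][5]=4·0+1=1
row 6: T[6][2]=5·50+24=274  T[6][3]=5·35+50=225  T[6][4]=5·10+35=85  T[6][5]=5·1+10=15
Read c(6,2) = 274, c(6,3) = 225, c(6,4) = 85, c(6,5) = 15.

274, 225, 85, 15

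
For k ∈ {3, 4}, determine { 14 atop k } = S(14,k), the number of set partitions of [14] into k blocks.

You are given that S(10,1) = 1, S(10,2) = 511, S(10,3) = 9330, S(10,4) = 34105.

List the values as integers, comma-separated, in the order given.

r11: T_11,1=1×1+0=1; T_11,2=2×511+1=1023; T_11,3=3×9330+511=28501; T_11,4=4×34105+9330=145750
r12: T_12,1=1×1+0=1; T_12,2=2×1023+1=2047; T_12,3=3×28501+1023=86526; T_12,4=4×145750+28501=611501
r13: T_13,2=2×2047+1=4095; T_13,3=3×86526+2047=261625; T_13,4=4×611501+86526=2532530
r14: T_14,3=3×261625+4095=788970; T_14,4=4×2532530+261625=10391745
Read S(14,3) = 788970, S(14,4) = 10391745.

788970, 10391745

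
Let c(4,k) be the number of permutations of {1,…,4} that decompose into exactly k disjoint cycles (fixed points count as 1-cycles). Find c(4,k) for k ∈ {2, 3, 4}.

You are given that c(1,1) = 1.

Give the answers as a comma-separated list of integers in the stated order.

row 2: T[2][1]=1·1+0=1  T[2][2]=1·0+1=1
row 3: T[3][1]=2·1+0=2  T[3][2]=2·1+1=3  T[3][3]=2·0+1=1
row 4: T[4][2]=3·3+2=11  T[4][3]=3·1+3=6  T[4][4]=3·0+1=1
Read c(4,2) = 11, c(4,3) = 6, c(4,4) = 1.

11, 6, 1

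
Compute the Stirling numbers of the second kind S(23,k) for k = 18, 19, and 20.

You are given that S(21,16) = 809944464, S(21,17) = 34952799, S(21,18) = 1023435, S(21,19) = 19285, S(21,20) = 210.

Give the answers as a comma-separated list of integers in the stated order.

2364885369, 79781779, 1859550

[22] T[22,17]:17*34952799+809944464=1404142047 · T[22,18]:18*1023435+34952799=53374629 · T[22,19]:19*19285+1023435=1389850 · T[22,20]:20*210+19285=23485
[23] T[23,18]:18*53374629+1404142047=2364885369 · T[23,19]:19*1389850+53374629=79781779 · T[23,20]:20*23485+1389850=1859550
Read S(23,18) = 2364885369, S(23,19) = 79781779, S(23,20) = 1859550.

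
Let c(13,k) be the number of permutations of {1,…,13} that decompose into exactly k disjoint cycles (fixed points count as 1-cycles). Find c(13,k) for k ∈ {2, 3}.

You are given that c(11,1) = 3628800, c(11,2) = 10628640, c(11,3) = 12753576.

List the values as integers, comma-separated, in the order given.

row 12: T[12][1]=11·3628800+0=39916800  T[12][2]=11·10628640+3628800=120543840  T[12][3]=11·12753576+10628640=150917976
row 13: T[13][2]=12·120543840+39916800=1486442880  T[13][3]=12·150917976+120543840=1931559552
Read c(13,2) = 1486442880, c(13,3) = 1931559552.

1486442880, 1931559552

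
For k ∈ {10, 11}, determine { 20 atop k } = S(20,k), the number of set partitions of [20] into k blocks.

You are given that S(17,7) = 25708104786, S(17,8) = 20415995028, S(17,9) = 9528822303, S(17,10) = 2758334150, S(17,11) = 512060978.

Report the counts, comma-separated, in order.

i=18: T(18,8)=25708104786+8·20415995028=189036065010 | T(18,9)=20415995028+9·9528822303=106175395755 | T(18,10)=9528822303+10·2758334150=37112163803 | T(18,11)=2758334150+11·512060978=8391004908
i=19: T(19,9)=189036065010+9·106175395755=1144614626805 | T(19,10)=106175395755+10·37112163803=477297033785 | T(19,11)=37112163803+11·8391004908=129413217791
i=20: T(20,10)=1144614626805+10·477297033785=5917584964655 | T(20,11)=477297033785+11·129413217791=1900842429486
Read S(20,10) = 5917584964655, S(20,11) = 1900842429486.

5917584964655, 1900842429486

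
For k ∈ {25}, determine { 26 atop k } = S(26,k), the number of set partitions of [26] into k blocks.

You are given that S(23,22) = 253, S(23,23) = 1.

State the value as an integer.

325

@24  (24,23):1·23+253→276, (24,24):0·24+1→1
@25  (25,24):1·24+276→300, (25,25):0·25+1→1
@26  (26,25):1·25+300→325
Read S(26,25) = 325.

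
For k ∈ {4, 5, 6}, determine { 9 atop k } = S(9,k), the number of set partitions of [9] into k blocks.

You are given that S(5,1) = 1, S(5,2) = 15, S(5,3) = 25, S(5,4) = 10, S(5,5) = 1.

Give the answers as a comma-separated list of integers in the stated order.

7770, 6951, 2646

row 6: T[6][1]=1·1+0=1  T[6][2]=2·15+1=31  T[6][3]=3·25+15=90  T[6][4]=4·10+25=65  T[6][5]=5·1+10=15  T[6][6]=6·0+1=1
row 7: T[7][2]=2·31+1=63  T[7][3]=3·90+31=301  T[7][4]=4·65+90=350  T[7][5]=5·15+65=140  T[7][6]=6·1+15=21
row 8: T[8][3]=3·301+63=966  T[8][4]=4·350+301=1701  T[8][5]=5·140+350=1050  T[8][6]=6·21+140=266
row 9: T[9][4]=4·1701+966=7770  T[9][5]=5·1050+1701=6951  T[9][6]=6·266+1050=2646
Read S(9,4) = 7770, S(9,5) = 6951, S(9,6) = 2646.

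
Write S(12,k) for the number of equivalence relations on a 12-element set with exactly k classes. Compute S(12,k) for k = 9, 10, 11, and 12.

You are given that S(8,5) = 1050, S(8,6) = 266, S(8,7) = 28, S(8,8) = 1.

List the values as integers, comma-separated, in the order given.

[9] T[9,6]:6*266+1050=2646 · T[9,7]:7*28+266=462 · T[9,8]:8*1+28=36 · T[9,9]:9*0+1=1
[10] T[10,7]:7*462+2646=5880 · T[10,8]:8*36+462=750 · T[10,9]:9*1+36=45 · T[10,10]:10*0+1=1
[11] T[11,8]:8*750+5880=11880 · T[11,9]:9*45+750=1155 · T[11,10]:10*1+45=55 · T[11,11]:11*0+1=1
[12] T[12,9]:9*1155+11880=22275 · T[12,10]:10*55+1155=1705 · T[12,11]:11*1+55=66 · T[12,12]:12*0+1=1
Read S(12,9) = 22275, S(12,10) = 1705, S(12,11) = 66, S(12,12) = 1.

22275, 1705, 66, 1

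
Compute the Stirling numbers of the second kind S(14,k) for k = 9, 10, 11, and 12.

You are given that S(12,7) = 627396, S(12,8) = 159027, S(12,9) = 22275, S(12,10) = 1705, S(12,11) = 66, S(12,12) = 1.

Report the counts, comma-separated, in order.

r13: T_13,8=8×159027+627396=1899612; T_13,9=9×22275+159027=359502; T_13,10=10×1705+22275=39325; T_13,11=11×66+1705=2431; T_13,12=12×1+66=78
r14: T_14,9=9×359502+1899612=5135130; T_14,10=10×39325+359502=752752; T_14,11=11×2431+39325=66066; T_14,12=12×78+2431=3367
Read S(14,9) = 5135130, S(14,10) = 752752, S(14,11) = 66066, S(14,12) = 3367.

5135130, 752752, 66066, 3367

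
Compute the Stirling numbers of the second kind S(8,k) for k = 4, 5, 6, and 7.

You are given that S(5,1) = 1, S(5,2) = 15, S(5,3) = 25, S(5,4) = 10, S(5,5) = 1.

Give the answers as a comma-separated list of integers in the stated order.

r6: T_6,2=2×15+1=31; T_6,3=3×25+15=90; T_6,4=4×10+25=65; T_6,5=5×1+10=15; T_6,6=6×0+1=1
r7: T_7,3=3×90+31=301; T_7,4=4×65+90=350; T_7,5=5×15+65=140; T_7,6=6×1+15=21; T_7,7=7×0+1=1
r8: T_8,4=4×350+301=1701; T_8,5=5×140+350=1050; T_8,6=6×21+140=266; T_8,7=7×1+21=28
Read S(8,4) = 1701, S(8,5) = 1050, S(8,6) = 266, S(8,7) = 28.

1701, 1050, 266, 28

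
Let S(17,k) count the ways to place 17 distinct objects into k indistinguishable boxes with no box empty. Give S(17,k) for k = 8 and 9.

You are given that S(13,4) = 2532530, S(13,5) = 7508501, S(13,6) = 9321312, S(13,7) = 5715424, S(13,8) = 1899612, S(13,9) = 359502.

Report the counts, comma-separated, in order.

20415995028, 9528822303

i=14: T(14,5)=2532530+5·7508501=40075035 | T(14,6)=7508501+6·9321312=63436373 | T(14,7)=9321312+7·5715424=49329280 | T(14,8)=5715424+8·1899612=20912320 | T(14,9)=1899612+9·359502=5135130
i=15: T(15,6)=40075035+6·63436373=420693273 | T(15,7)=63436373+7·49329280=408741333 | T(15,8)=49329280+8·20912320=216627840 | T(15,9)=20912320+9·5135130=67128490
i=16: T(16,7)=420693273+7·408741333=3281882604 | T(16,8)=408741333+8·216627840=2141764053 | T(16,9)=216627840+9·67128490=820784250
i=17: T(17,8)=3281882604+8·2141764053=20415995028 | T(17,9)=2141764053+9·820784250=9528822303
Read S(17,8) = 20415995028, S(17,9) = 9528822303.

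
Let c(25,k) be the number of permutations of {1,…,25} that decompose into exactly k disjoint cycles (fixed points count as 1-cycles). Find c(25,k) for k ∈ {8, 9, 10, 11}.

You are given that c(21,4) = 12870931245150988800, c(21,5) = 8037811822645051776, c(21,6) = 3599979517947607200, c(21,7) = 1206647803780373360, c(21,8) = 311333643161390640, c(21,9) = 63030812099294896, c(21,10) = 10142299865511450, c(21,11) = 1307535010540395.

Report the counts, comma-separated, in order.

@22  (22,5):8037811822645051776·21+12870931245150988800→181664979520697076096, (22,6):3599979517947607200·21+8037811822645051776→83637381699544802976, (22,7):1206647803780373360·21+3599979517947607200→28939583397335447760, (22,8):311333643161390640·21+1206647803780373360→7744654310169576800, (22,9):63030812099294896·21+311333643161390640→1634980697246583456, (22,10):10142299865511450·21+63030812099294896→276019109275035346, (22,11):1307535010540395·21+10142299865511450→37600535086859745
@23  (23,6):83637381699544802976·22+181664979520697076096→2021687376910682741568, (23,7):28939583397335447760·22+83637381699544802976→720308216440924653696, (23,8):7744654310169576800·22+28939583397335447760→199321978221066137360, (23,9):1634980697246583456·22+7744654310169576800→43714229649594412832, (23,10):276019109275035346·22+1634980697246583456→7707401101297361068, (23,11):37600535086859745·22+276019109275035346→1103230881185949736
@24  (24,7):720308216440924653696·23+2021687376910682741568→18588776355051949776576, (24,8):199321978221066137360·23+720308216440924653696→5304713715525445812976, (24,9):43714229649594412832·23+199321978221066137360→1204749260161737632496, (24,10):7707401101297361068·23+43714229649594412832→220984454979433717396, (24,11):1103230881185949736·23+7707401101297361068→33081711368574204996
@25  (25,8):5304713715525445812976·24+18588776355051949776576→145901905527662649288000, (25,9):1204749260161737632496·24+5304713715525445812976→34218695959407148992880, (25,10):220984454979433717396·24+1204749260161737632496→6508376179668146850000, (25,11):33081711368574204996·24+220984454979433717396→1014945527825214637300
Read c(25,8) = 145901905527662649288000, c(25,9) = 34218695959407148992880, c(25,10) = 6508376179668146850000, c(25,11) = 1014945527825214637300.

145901905527662649288000, 34218695959407148992880, 6508376179668146850000, 1014945527825214637300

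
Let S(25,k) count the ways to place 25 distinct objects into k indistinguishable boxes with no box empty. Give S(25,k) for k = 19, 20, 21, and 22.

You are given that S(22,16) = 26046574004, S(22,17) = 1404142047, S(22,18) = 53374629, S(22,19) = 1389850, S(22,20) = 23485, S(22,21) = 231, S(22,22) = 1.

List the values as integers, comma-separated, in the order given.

i=23: T(23,17)=26046574004+17·1404142047=49916988803 | T(23,18)=1404142047+18·53374629=2364885369 | T(23,19)=53374629+19·1389850=79781779 | T(23,20)=1389850+20·23485=1859550 | T(23,21)=23485+21·231=28336 | T(23,22)=231+22·1=253
i=24: T(24,18)=49916988803+18·2364885369=92484925445 | T(24,19)=2364885369+19·79781779=3880739170 | T(24,20)=79781779+20·1859550=116972779 | T(24,21)=1859550+21·28336=2454606 | T(24,22)=28336+22·253=33902
i=25: T(25,19)=92484925445+19·3880739170=166218969675 | T(25,20)=3880739170+20·116972779=6220194750 | T(25,21)=116972779+21·2454606=168519505 | T(25,22)=2454606+22·33902=3200450
Read S(25,19) = 166218969675, S(25,20) = 6220194750, S(25,21) = 168519505, S(25,22) = 3200450.

166218969675, 6220194750, 168519505, 3200450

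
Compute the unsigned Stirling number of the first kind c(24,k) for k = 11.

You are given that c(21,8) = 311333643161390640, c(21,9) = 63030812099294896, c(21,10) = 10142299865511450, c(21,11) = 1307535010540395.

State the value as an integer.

row 22: T[22][9]=21·63030812099294896+311333643161390640=1634980697246583456  T[22][10]=21·10142299865511450+63030812099294896=276019109275035346  T[22][11]=21·1307535010540395+10142299865511450=37600535086859745
row 23: T[23][10]=22·276019109275035346+1634980697246583456=7707401101297361068  T[23][11]=22·37600535086859745+276019109275035346=1103230881185949736
row 24: T[24][11]=23·1103230881185949736+7707401101297361068=33081711368574204996
Read c(24,11) = 33081711368574204996.

33081711368574204996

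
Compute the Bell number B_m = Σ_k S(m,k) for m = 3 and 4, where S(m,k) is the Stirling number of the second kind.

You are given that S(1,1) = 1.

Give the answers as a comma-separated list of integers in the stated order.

@2  (2,1):1·1+0→1, (2,2):0·2+1→1
@3  (3,1):1·1+0→1, (3,2):1·2+1→3, (3,3):0·3+1→1
@4  (4,1):1·1+0→1, (4,2):3·2+1→7, (4,3):1·3+3→6, (4,4):0·4+1→1
B_3 = ΣS(3,k) = 1+3+1 = 5
B_4 = ΣS(4,k) = 1+7+6+1 = 15

5, 15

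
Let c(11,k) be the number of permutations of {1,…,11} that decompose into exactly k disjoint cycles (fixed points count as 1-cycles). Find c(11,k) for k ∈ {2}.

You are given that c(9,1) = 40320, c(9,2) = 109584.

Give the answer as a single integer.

[10] T[10,1]:9*40320+0=362880 · T[10,2]:9*109584+40320=1026576
[11] T[11,2]:10*1026576+362880=10628640
Read c(11,2) = 10628640.

10628640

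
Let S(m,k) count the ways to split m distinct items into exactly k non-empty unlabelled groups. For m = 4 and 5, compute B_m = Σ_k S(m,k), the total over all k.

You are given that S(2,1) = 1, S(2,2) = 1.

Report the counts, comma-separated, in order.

@3  (3,1):1·1+0→1, (3,2):1·2+1→3, (3,3):0·3+1→1
@4  (4,1):1·1+0→1, (4,2):3·2+1→7, (4,3):1·3+3→6, (4,4):0·4+1→1
@5  (5,1):1·1+0→1, (5,2):7·2+1→15, (5,3):6·3+7→25, (5,4):1·4+6→10, (5,5):0·5+1→1
B_4 = ΣS(4,k) = 1+7+6+1 = 15
B_5 = ΣS(5,k) = 1+15+25+10+1 = 52

15, 52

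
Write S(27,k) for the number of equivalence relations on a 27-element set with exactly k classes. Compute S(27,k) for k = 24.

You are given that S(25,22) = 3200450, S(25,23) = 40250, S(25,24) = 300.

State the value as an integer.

r26: T_26,23=23×40250+3200450=4126200; T_26,24=24×300+40250=47450
r27: T_27,24=24×47450+4126200=5265000
Read S(27,24) = 5265000.

5265000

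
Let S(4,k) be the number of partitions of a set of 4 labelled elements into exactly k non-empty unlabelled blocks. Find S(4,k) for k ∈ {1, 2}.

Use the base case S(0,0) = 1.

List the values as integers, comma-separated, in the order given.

1, 7

@1  (1,1):0·1+1→1
@2  (2,1):1·1+0→1, (2,2):0·2+1→1
@3  (3,1):1·1+0→1, (3,2):1·2+1→3
@4  (4,1):1·1+0→1, (4,2):3·2+1→7
Read S(4,1) = 1, S(4,2) = 7.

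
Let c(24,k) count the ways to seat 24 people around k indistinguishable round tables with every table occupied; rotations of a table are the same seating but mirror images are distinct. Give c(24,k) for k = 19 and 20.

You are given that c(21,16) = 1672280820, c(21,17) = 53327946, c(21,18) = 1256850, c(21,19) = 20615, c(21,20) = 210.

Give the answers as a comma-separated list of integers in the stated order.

r22: T_22,17=21×53327946+1672280820=2792167686; T_22,18=21×1256850+53327946=79721796; T_22,19=21×20615+1256850=1689765; T_22,20=21×210+20615=25025
r23: T_23,18=22×79721796+2792167686=4546047198; T_23,19=22×1689765+79721796=116896626; T_23,20=22×25025+1689765=2240315
r24: T_24,19=23×116896626+4546047198=7234669596; T_24,20=23×2240315+116896626=168423871
Read c(24,19) = 7234669596, c(24,20) = 168423871.

7234669596, 168423871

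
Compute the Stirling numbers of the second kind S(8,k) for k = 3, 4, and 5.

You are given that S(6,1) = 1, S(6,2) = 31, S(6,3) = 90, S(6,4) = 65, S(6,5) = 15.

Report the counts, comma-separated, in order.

966, 1701, 1050

r7: T_7,2=2×31+1=63; T_7,3=3×90+31=301; T_7,4=4×65+90=350; T_7,5=5×15+65=140
r8: T_8,3=3×301+63=966; T_8,4=4×350+301=1701; T_8,5=5×140+350=1050
Read S(8,3) = 966, S(8,4) = 1701, S(8,5) = 1050.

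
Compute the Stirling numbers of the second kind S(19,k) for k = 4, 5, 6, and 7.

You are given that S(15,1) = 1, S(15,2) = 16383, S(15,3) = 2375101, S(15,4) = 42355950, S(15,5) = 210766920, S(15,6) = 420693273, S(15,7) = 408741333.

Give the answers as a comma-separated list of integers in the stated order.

11259666950, 147589284710, 693081601779, 1492924634839

row 16: T[16][1]=1·1+0=1  T[16][2]=2·16383+1=32767  T[16][3]=3·2375101+16383=7141686  T[16][4]=4·42355950+2375101=171798901  T[16][5]=5·210766920+42355950=1096190550  T[16][6]=6·420693273+210766920=2734926558  T[16][7]=7·408741333+420693273=3281882604
row 17: T[17][2]=2·32767+1=65535  T[17][3]=3·7141686+32767=21457825  T[17][4]=4·171798901+7141686=694337290  T[17][5]=5·1096190550+171798901=5652751651  T[17][6]=6·2734926558+1096190550=17505749898  T[17][7]=7·3281882604+2734926558=25708104786
row 18: T[18][3]=3·21457825+65535=64439010  T[18][4]=4·694337290+21457825=2798806985  T[18][5]=5·5652751651+694337290=28958095545  T[18][6]=6·17505749898+5652751651=110687251039  T[18][7]=7·25708104786+17505749898=197462483400
row 19: T[19][4]=4·2798806985+64439010=11259666950  T[19][5]=5·28958095545+2798806985=147589284710  T[19][6]=6·110687251039+28958095545=693081601779  T[19][7]=7·197462483400+110687251039=1492924634839
Read S(19,4) = 11259666950, S(19,5) = 147589284710, S(19,6) = 693081601779, S(19,7) = 1492924634839.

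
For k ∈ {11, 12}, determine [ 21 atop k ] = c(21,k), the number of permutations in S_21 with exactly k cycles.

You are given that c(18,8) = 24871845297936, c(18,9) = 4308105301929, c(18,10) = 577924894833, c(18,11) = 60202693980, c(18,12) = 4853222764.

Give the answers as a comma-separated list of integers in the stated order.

1307535010540395, 135585182899530

row 19: T[19][9]=18·4308105301929+24871845297936=102417740732658  T[19][10]=18·577924894833+4308105301929=14710753408923  T[19][11]=18·60202693980+577924894833=1661573386473  T[19][12]=18·4853222764+60202693980=147560703732
row 20: T[20][10]=19·14710753408923+102417740732658=381922055502195  T[20][11]=19·1661573386473+14710753408923=46280647751910  T[20][12]=19·147560703732+1661573386473=4465226757381
row 21: T[21][11]=20·46280647751910+381922055502195=1307535010540395  T[21][12]=20·4465226757381+46280647751910=135585182899530
Read c(21,11) = 1307535010540395, c(21,12) = 135585182899530.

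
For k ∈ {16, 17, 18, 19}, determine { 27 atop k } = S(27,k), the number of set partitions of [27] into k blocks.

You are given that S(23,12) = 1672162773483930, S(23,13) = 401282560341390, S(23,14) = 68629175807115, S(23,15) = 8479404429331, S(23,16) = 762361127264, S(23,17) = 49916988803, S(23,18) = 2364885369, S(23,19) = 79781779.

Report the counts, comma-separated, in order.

i=24: T(24,13)=1672162773483930+13·401282560341390=6888836057922000 | T(24,14)=401282560341390+14·68629175807115=1362091021641000 | T(24,15)=68629175807115+15·8479404429331=195820242247080 | T(24,16)=8479404429331+16·762361127264=20677182465555 | T(24,17)=762361127264+17·49916988803=1610949936915 | T(24,18)=49916988803+18·2364885369=92484925445 | T(24,19)=2364885369+19·79781779=3880739170
i=25: T(25,14)=6888836057922000+14·1362091021641000=25958110360896000 | T(25,15)=1362091021641000+15·195820242247080=4299394655347200 | T(25,16)=195820242247080+16·20677182465555=526655161695960 | T(25,17)=20677182465555+17·1610949936915=48063331393110 | T(25,18)=1610949936915+18·92484925445=3275678594925 | T(25,19)=92484925445+19·3880739170=166218969675
i=26: T(26,15)=25958110360896000+15·4299394655347200=90449030191104000 | T(26,16)=4299394655347200+16·526655161695960=12725877242482560 | T(26,17)=526655161695960+17·48063331393110=1343731795378830 | T(26,18)=48063331393110+18·3275678594925=107025546101760 | T(26,19)=3275678594925+19·166218969675=6433839018750
i=27: T(27,16)=90449030191104000+16·12725877242482560=294063066070824960 | T(27,17)=12725877242482560+17·1343731795378830=35569317763922670 | T(27,18)=1343731795378830+18·107025546101760=3270191625210510 | T(27,19)=107025546101760+19·6433839018750=229268487458010
Read S(27,16) = 294063066070824960, S(27,17) = 35569317763922670, S(27,18) = 3270191625210510, S(27,19) = 229268487458010.

294063066070824960, 35569317763922670, 3270191625210510, 229268487458010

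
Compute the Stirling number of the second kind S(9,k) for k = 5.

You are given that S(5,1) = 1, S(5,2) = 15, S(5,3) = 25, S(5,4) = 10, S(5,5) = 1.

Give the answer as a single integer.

6951

r6: T_6,2=2×15+1=31; T_6,3=3×25+15=90; T_6,4=4×10+25=65; T_6,5=5×1+10=15
r7: T_7,3=3×90+31=301; T_7,4=4×65+90=350; T_7,5=5×15+65=140
r8: T_8,4=4×350+301=1701; T_8,5=5×140+350=1050
r9: T_9,5=5×1050+1701=6951
Read S(9,5) = 6951.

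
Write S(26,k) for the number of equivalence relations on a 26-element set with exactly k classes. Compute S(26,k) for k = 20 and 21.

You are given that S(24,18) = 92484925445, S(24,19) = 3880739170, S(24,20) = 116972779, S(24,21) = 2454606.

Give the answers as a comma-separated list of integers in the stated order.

i=25: T(25,19)=92484925445+19·3880739170=166218969675 | T(25,20)=3880739170+20·116972779=6220194750 | T(25,21)=116972779+21·2454606=168519505
i=26: T(26,20)=166218969675+20·6220194750=290622864675 | T(26,21)=6220194750+21·168519505=9759104355
Read S(26,20) = 290622864675, S(26,21) = 9759104355.

290622864675, 9759104355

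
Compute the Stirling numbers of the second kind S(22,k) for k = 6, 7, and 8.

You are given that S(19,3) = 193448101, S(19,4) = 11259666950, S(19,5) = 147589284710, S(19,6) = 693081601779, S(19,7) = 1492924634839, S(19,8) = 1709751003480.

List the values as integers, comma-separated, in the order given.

163305339345225, 602762379967440, 1142399079991620

i=20: T(20,4)=193448101+4·11259666950=45232115901 | T(20,5)=11259666950+5·147589284710=749206090500 | T(20,6)=147589284710+6·693081601779=4306078895384 | T(20,7)=693081601779+7·1492924634839=11143554045652 | T(20,8)=1492924634839+8·1709751003480=15170932662679
i=21: T(21,5)=45232115901+5·749206090500=3791262568401 | T(21,6)=749206090500+6·4306078895384=26585679462804 | T(21,7)=4306078895384+7·11143554045652=82310957214948 | T(21,8)=11143554045652+8·15170932662679=132511015347084
i=22: T(22,6)=3791262568401+6·26585679462804=163305339345225 | T(22,7)=26585679462804+7·82310957214948=602762379967440 | T(22,8)=82310957214948+8·132511015347084=1142399079991620
Read S(22,6) = 163305339345225, S(22,7) = 602762379967440, S(22,8) = 1142399079991620.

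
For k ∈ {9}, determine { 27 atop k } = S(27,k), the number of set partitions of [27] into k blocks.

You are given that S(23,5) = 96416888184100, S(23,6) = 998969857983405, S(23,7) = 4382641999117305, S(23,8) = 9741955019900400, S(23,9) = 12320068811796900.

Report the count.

106563273280541795575

@24  (24,6):998969857983405·6+96416888184100→6090236036084530, (24,7):4382641999117305·7+998969857983405→31677463851804540, (24,8):9741955019900400·8+4382641999117305→82318282158320505, (24,9):12320068811796900·9+9741955019900400→120622574326072500
@25  (25,7):31677463851804540·7+6090236036084530→227832482998716310, (25,8):82318282158320505·8+31677463851804540→690223721118368580, (25,9):120622574326072500·9+82318282158320505→1167921451092973005
@26  (26,8):690223721118368580·8+227832482998716310→5749622251945664950, (26,9):1167921451092973005·9+690223721118368580→11201516780955125625
@27  (27,9):11201516780955125625·9+5749622251945664950→106563273280541795575
Read S(27,9) = 106563273280541795575.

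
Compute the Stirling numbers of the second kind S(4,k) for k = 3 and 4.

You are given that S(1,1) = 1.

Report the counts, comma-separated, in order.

r2: T_2,1=1×1+0=1; T_2,2=2×0+1=1
r3: T_3,2=2×1+1=3; T_3,3=3×0+1=1
r4: T_4,3=3×1+3=6; T_4,4=4×0+1=1
Read S(4,3) = 6, S(4,4) = 1.

6, 1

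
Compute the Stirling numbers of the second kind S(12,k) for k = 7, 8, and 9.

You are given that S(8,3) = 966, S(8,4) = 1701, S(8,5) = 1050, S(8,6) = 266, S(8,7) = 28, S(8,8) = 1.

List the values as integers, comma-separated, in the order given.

627396, 159027, 22275

@9  (9,4):1701·4+966→7770, (9,5):1050·5+1701→6951, (9,6):266·6+1050→2646, (9,7):28·7+266→462, (9,8):1·8+28→36, (9,9):0·9+1→1
@10  (10,5):6951·5+7770→42525, (10,6):2646·6+6951→22827, (10,7):462·7+2646→5880, (10,8):36·8+462→750, (10,9):1·9+36→45
@11  (11,6):22827·6+42525→179487, (11,7):5880·7+22827→63987, (11,8):750·8+5880→11880, (11,9):45·9+750→1155
@12  (12,7):63987·7+179487→627396, (12,8):11880·8+63987→159027, (12,9):1155·9+11880→22275
Read S(12,7) = 627396, S(12,8) = 159027, S(12,9) = 22275.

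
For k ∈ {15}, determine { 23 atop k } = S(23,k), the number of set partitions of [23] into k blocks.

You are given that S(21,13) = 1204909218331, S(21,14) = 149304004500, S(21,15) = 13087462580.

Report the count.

8479404429331

[22] T[22,14]:14*149304004500+1204909218331=3295165281331 · T[22,15]:15*13087462580+149304004500=345615943200
[23] T[23,15]:15*345615943200+3295165281331=8479404429331
Read S(23,15) = 8479404429331.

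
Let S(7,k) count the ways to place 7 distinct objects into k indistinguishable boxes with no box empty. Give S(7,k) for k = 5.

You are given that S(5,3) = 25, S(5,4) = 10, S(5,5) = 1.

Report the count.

[6] T[6,4]:4*10+25=65 · T[6,5]:5*1+10=15
[7] T[7,5]:5*15+65=140
Read S(7,5) = 140.

140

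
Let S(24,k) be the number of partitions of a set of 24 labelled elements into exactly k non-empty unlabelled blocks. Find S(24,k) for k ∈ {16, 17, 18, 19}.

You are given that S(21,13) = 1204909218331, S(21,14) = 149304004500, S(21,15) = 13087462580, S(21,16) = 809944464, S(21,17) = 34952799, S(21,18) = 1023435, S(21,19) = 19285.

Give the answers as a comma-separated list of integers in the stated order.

i=22: T(22,14)=1204909218331+14·149304004500=3295165281331 | T(22,15)=149304004500+15·13087462580=345615943200 | T(22,16)=13087462580+16·809944464=26046574004 | T(22,17)=809944464+17·34952799=1404142047 | T(22,18)=34952799+18·1023435=53374629 | T(22,19)=1023435+19·19285=1389850
i=23: T(23,15)=3295165281331+15·345615943200=8479404429331 | T(23,16)=345615943200+16·26046574004=762361127264 | T(23,17)=26046574004+17·1404142047=49916988803 | T(23,18)=1404142047+18·53374629=2364885369 | T(23,19)=53374629+19·1389850=79781779
i=24: T(24,16)=8479404429331+16·762361127264=20677182465555 | T(24,17)=762361127264+17·49916988803=1610949936915 | T(24,18)=49916988803+18·2364885369=92484925445 | T(24,19)=2364885369+19·79781779=3880739170
Read S(24,16) = 20677182465555, S(24,17) = 1610949936915, S(24,18) = 92484925445, S(24,19) = 3880739170.

20677182465555, 1610949936915, 92484925445, 3880739170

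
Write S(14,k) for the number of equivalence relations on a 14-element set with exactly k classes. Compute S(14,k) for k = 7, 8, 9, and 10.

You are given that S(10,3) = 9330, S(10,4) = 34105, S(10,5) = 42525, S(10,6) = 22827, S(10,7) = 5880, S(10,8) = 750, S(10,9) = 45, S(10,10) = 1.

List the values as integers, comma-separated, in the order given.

49329280, 20912320, 5135130, 752752

row 11: T[11][4]=4·34105+9330=145750  T[11][5]=5·42525+34105=246730  T[11][6]=6·22827+42525=179487  T[11][7]=7·5880+22827=63987  T[11][8]=8·750+5880=11880  T[11][9]=9·45+750=1155  T[11][10]=10·1+45=55
row 12: T[12][5]=5·246730+145750=1379400  T[12][6]=6·179487+246730=1323652  T[12][7]=7·63987+179487=627396  T[12][8]=8·11880+63987=159027  T[12][9]=9·1155+11880=22275  T[12][10]=10·55+1155=1705
row 13: T[13][6]=6·1323652+1379400=9321312  T[13][7]=7·627396+1323652=5715424  T[13][8]=8·159027+627396=1899612  T[13][9]=9·22275+159027=359502  T[13][10]=10·1705+22275=39325
row 14: T[14][7]=7·5715424+9321312=49329280  T[14][8]=8·1899612+5715424=20912320  T[14][9]=9·359502+1899612=5135130  T[14][10]=10·39325+359502=752752
Read S(14,7) = 49329280, S(14,8) = 20912320, S(14,9) = 5135130, S(14,10) = 752752.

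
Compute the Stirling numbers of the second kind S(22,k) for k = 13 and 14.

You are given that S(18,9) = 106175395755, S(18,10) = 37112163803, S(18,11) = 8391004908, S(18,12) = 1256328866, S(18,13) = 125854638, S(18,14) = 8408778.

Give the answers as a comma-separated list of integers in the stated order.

22496861868481, 3295165281331

@19  (19,10):37112163803·10+106175395755→477297033785, (19,11):8391004908·11+37112163803→129413217791, (19,12):1256328866·12+8391004908→23466951300, (19,13):125854638·13+1256328866→2892439160, (19,14):8408778·14+125854638→243577530
@20  (20,11):129413217791·11+477297033785→1900842429486, (20,12):23466951300·12+129413217791→411016633391, (20,13):2892439160·13+23466951300→61068660380, (20,14):243577530·14+2892439160→6302524580
@21  (21,12):411016633391·12+1900842429486→6833042030178, (21,13):61068660380·13+411016633391→1204909218331, (21,14):6302524580·14+61068660380→149304004500
@22  (22,13):1204909218331·13+6833042030178→22496861868481, (22,14):149304004500·14+1204909218331→3295165281331
Read S(22,13) = 22496861868481, S(22,14) = 3295165281331.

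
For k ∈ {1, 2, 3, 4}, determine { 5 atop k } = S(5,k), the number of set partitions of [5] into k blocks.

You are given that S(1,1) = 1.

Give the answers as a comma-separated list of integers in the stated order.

1, 15, 25, 10

@2  (2,1):1·1+0→1, (2,2):0·2+1→1
@3  (3,1):1·1+0→1, (3,2):1·2+1→3, (3,3):0·3+1→1
@4  (4,1):1·1+0→1, (4,2):3·2+1→7, (4,3):1·3+3→6, (4,4):0·4+1→1
@5  (5,1):1·1+0→1, (5,2):7·2+1→15, (5,3):6·3+7→25, (5,4):1·4+6→10
Read S(5,1) = 1, S(5,2) = 15, S(5,3) = 25, S(5,4) = 10.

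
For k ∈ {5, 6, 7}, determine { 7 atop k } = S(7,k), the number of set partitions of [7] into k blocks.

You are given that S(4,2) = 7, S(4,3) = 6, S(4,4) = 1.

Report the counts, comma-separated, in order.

@5  (5,3):6·3+7→25, (5,4):1·4+6→10, (5,5):0·5+1→1
@6  (6,4):10·4+25→65, (6,5):1·5+10→15, (6,6):0·6+1→1
@7  (7,5):15·5+65→140, (7,6):1·6+15→21, (7,7):0·7+1→1
Read S(7,5) = 140, S(7,6) = 21, S(7,7) = 1.

140, 21, 1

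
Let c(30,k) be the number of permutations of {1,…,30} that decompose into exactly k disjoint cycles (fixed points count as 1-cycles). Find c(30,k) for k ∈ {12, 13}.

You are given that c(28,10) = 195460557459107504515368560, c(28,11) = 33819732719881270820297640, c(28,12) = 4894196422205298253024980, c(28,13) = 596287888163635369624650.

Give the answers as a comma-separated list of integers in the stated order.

6097272817323042122728617800, 796974693974455191377937300

row 29: T[29][11]=28·33819732719881270820297640+195460557459107504515368560=1142413073615783087483702480  T[29][12]=28·4894196422205298253024980+33819732719881270820297640=170857232541629621904997080  T[29][13]=28·596287888163635369624650+4894196422205298253024980=21590257290787088602515180
row 30: T[30][12]=29·170857232541629621904997080+1142413073615783087483702480=6097272817323042122728617800  T[30][13]=29·21590257290787088602515180+170857232541629621904997080=796974693974455191377937300
Read c(30,12) = 6097272817323042122728617800, c(30,13) = 796974693974455191377937300.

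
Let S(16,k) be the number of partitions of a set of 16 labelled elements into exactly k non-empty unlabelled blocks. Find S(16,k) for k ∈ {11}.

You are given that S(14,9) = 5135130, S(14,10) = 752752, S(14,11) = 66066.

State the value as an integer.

row 15: T[15][10]=10·752752+5135130=12662650  T[15][11]=11·66066+752752=1479478
row 16: T[16][11]=11·1479478+12662650=28936908
Read S(16,11) = 28936908.

28936908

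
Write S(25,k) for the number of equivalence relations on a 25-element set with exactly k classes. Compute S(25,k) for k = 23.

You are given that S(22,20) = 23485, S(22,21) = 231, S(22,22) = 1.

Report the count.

row 23: T[23][21]=21·231+23485=28336  T[23][22]=22·1+231=253  T[23][23]=23·0+1=1
row 24: T[24][22]=22·253+28336=33902  T[24][23]=23·1+253=276
row 25: T[25][23]=23·276+33902=40250
Read S(25,23) = 40250.

40250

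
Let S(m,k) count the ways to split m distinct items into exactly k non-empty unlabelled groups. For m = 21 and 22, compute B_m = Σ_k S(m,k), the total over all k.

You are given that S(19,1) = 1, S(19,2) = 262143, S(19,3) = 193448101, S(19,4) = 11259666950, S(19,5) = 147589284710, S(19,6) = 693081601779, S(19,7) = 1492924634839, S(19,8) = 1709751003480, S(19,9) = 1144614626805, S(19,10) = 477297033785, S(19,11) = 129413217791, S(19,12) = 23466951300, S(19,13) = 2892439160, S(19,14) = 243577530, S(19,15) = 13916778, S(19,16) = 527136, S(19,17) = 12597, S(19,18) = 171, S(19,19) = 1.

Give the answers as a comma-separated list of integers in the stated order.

r20: T_20,1=1×1+0=1; T_20,2=2×262143+1=524287; T_20,3=3×193448101+262143=580606446; T_20,4=4×11259666950+193448101=45232115901; T_20,5=5×147589284710+11259666950=749206090500; T_20,6=6×693081601779+147589284710=4306078895384; T_20,7=7×1492924634839+693081601779=11143554045652; T_20,8=8×1709751003480+1492924634839=15170932662679; T_20,9=9×1144614626805+1709751003480=12011282644725; T_20,10=10×477297033785+1144614626805=5917584964655; T_20,11=11×129413217791+477297033785=1900842429486; T_20,12=12×23466951300+129413217791=411016633391; T_20,13=13×2892439160+23466951300=61068660380; T_20,14=14×243577530+2892439160=6302524580; T_20,15=15×13916778+243577530=452329200; T_20,16=16×527136+13916778=22350954; T_20,17=17×12597+527136=741285; T_20,18=18×171+12597=15675; T_20,19=19×1+171=190; T_20,20=20×0+1=1
r21: T_21,1=1×1+0=1; T_21,2=2×524287+1=1048575; T_21,3=3×580606446+524287=1742343625; T_21,4=4×45232115901+580606446=181509070050; T_21,5=5×749206090500+45232115901=3791262568401; T_21,6=6×4306078895384+749206090500=26585679462804; T_21,7=7×11143554045652+4306078895384=82310957214948; T_21,8=8×15170932662679+11143554045652=132511015347084; T_21,9=9×12011282644725+15170932662679=123272476465204; T_21,10=10×5917584964655+12011282644725=71187132291275; T_21,11=11×1900842429486+5917584964655=26826851689001; T_21,12=12×411016633391+1900842429486=6833042030178; T_21,13=13×61068660380+411016633391=1204909218331; T_21,14=14×6302524580+61068660380=149304004500; T_21,15=15×452329200+6302524580=13087462580; T_21,16=16×22350954+452329200=809944464; T_21,17=17×741285+22350954=34952799; T_21,18=18×15675+741285=1023435; T_21,19=19×190+15675=19285; T_21,20=20×1+190=210; T_21,21=21×0+1=1
r22: T_22,1=1×1+0=1; T_22,2=2×1048575+1=2097151; T_22,3=3×1742343625+1048575=5228079450; T_22,4=4×181509070050+1742343625=727778623825; T_22,5=5×3791262568401+181509070050=19137821912055; T_22,6=6×26585679462804+3791262568401=163305339345225; T_22,7=7×82310957214948+26585679462804=602762379967440; T_22,8=8×132511015347084+82310957214948=1142399079991620; T_22,9=9×123272476465204+132511015347084=1241963303533920; T_22,10=10×71187132291275+123272476465204=835143799377954; T_22,11=11×26826851689001+71187132291275=366282500870286; T_22,12=12×6833042030178+26826851689001=108823356051137; T_22,13=13×1204909218331+6833042030178=22496861868481; T_22,14=14×149304004500+1204909218331=3295165281331; T_22,15=15×13087462580+149304004500=345615943200; T_22,16=16×809944464+13087462580=26046574004; T_22,17=17×34952799+809944464=1404142047; T_22,18=18×1023435+34952799=53374629; T_22,19=19×19285+1023435=1389850; T_22,20=20×210+19285=23485; T_22,21=21×1+210=231; T_22,22=22×0+1=1
B_21 = ΣS(21,k) = 1+1048575+1742343625+181509070050+3791262568401+26585679462804+82310957214948+132511015347084+123272476465204+71187132291275+26826851689001+6833042030178+1204909218331+149304004500+13087462580+809944464+34952799+1023435+19285+210+1 = 474869816156751
B_22 = ΣS(22,k) = 1+2097151+5228079450+727778623825+19137821912055+163305339345225+602762379967440+1142399079991620+1241963303533920+835143799377954+366282500870286+108823356051137+22496861868481+3295165281331+345615943200+26046574004+1404142047+53374629+1389850+23485+231+1 = 4506715738447323

474869816156751, 4506715738447323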